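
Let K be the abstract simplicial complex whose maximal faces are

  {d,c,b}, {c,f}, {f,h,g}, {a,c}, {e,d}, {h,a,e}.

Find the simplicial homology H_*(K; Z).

H_0 ≅ Z,  H_1 ≅ Z^2,  H_2 = 0.

Fix the vertex order a < b < c < d < e < f < g < h and write every simplex with vertices in increasing order. Then dim K = 2 and the simplices of K are:

  0-simplices (8): a, b, c, d, e, f, g, h
  1-simplices (12): ac, ae, ah, bc, bd, cd, cf, de, eh, fg, fh, gh
  2-simplices (3): aeh, bcd, fgh

Hence C_0 ≅ Z^8, C_1 ≅ Z^12, C_2 ≅ Z^3.

The boundary map ∂_1: C_1 → C_0 is given by ∂[p,q] = [q] − [p].
The 8×12 boundary matrix has rank 7 and Smith normal form diag(1,1,1,1,1,1,1).

∂_2: C_2 → C_1 maps a triangle to the signed sum of its edges. For instance
  ∂fgh = gh − fh + fg,
  ∂aeh = eh − ah + ae.
This gives a 12×3 integer matrix of rank 3; reducing to Smith normal form yields diagonal entries (1,1,1).

Computing H_k = (kernel of ∂_k) / (image of ∂_{k+1}):

  H_0: rank C_0 − rank ∂_1 = 8 − 7 = 1, and the invariant factors of ∂_1 are all 1, so H_0 ≅ Z.
  H_1: rank ker ∂_1 − rank ∂_2 = (12 − 7) − 3 = 2, and the invariant factors of ∂_2 are all 1, so H_1 ≅ Z^2.
  H_2: rank ker ∂_2 − rank ∂_3 = (3 − 3) − 0 = 0, and there is no ∂_3, so H_2 ≅ 0.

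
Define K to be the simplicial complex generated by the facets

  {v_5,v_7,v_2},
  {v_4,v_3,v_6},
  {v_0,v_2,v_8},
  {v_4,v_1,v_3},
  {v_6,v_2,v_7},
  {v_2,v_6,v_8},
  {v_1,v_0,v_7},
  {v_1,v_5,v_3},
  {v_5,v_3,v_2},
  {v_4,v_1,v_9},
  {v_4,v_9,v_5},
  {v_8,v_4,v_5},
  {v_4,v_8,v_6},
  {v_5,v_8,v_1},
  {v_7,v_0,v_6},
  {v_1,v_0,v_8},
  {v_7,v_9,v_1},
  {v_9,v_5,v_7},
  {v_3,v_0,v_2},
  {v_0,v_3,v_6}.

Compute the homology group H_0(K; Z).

H_0 ≅ Z.

Take the total order v_0 < v_1 < v_2 < v_3 < v_4 < v_5 < v_6 < v_7 < v_8 < v_9 on the vertex set. Then K (dimension 2) consists of the simplices:

  0-simplices (10): [v_0], [v_1], [v_2], [v_3], [v_4], [v_5], [v_6], [v_7], [v_8], [v_9]
  1-simplices (30): (30 of them)
  2-simplices (20): (20 of them)

Hence C_0 ≅ Z^10, C_1 ≅ Z^30, C_2 ≅ Z^20.

Boundary ∂_1: C_1 → C_0 maps an edge to its endpoints' difference, ∂[p,q] = q − p. For instance
  ∂[v_0,v_6] = [v_6] − [v_0].
The resulting 10×30 matrix has rank 9, and its Smith normal form has invariant factors (1,1,1,1,1,1,1,1,1).

Boundary ∂_2: C_2 → C_1 acts by ∂[p,q,r] = [q,r] − [p,r] + [p,q]. For instance
  ∂[v_1,v_4,v_9] = [v_4,v_9] − [v_1,v_9] + [v_1,v_4],
  ∂[v_2,v_5,v_7] = [v_5,v_7] − [v_2,v_7] + [v_2,v_5].
This gives a 30×20 integer matrix of rank 20; reducing to Smith normal form yields diagonal entries (1,1,1,1,1,1,1,1,1,1,1,1,1,1,1,1,1,1,1,2).

Reading off H_k = ker ∂_k / im ∂_{k+1}:

  H_0: rank C_0 − rank ∂_1 = 10 − 9 = 1, and the invariant factors of ∂_1 are all 1, so H_0 ≅ Z.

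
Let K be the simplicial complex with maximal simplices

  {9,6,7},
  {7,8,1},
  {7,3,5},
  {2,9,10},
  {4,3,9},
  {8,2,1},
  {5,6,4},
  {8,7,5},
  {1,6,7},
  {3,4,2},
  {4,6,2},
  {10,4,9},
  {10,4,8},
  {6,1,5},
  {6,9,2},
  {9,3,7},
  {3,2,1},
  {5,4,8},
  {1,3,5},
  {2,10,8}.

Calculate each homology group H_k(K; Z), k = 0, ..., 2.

Fix the vertex order 1 < 2 < 3 < 4 < 5 < 6 < 7 < 8 < 9 < 10 and write every simplex with vertices in increasing order. Then dim K = 2 and the simplices of K are:

  0-simplices (10): [1], [2], [3], [4], [5], [6], [7], [8], [9], [10]
  1-simplices (30): (30 of them)
  2-simplices (20): (20 of them)

so the chain groups are C_0 ≅ Z^10, C_1 ≅ Z^30, C_2 ≅ Z^20.

The boundary map ∂_1: C_1 → C_0 maps an edge to its endpoints' difference, ∂[p,q] = q − p. For instance
  ∂[3,7] = [7] − [3].
The resulting 10×30 matrix has rank 9, and its Smith normal form has invariant factors (1,1,1,1,1,1,1,1,1).

∂_2: C_2 → C_1 sends each 2-simplex [p,q,r] to [q,r] − [p,r] + [p,q]. For instance
  ∂[1,5,6] = [5,6] − [1,6] + [1,5],
  ∂[1,7,8] = [7,8] − [1,8] + [1,7].
This gives a 30×20 integer matrix of rank 20; reducing to Smith normal form yields diagonal entries (1,1,1,1,1,1,1,1,1,1,1,1,1,1,1,1,1,1,1,2).

Reading off H_k = ker ∂_k / im ∂_{k+1}:

  H_0: rank C_0 − rank ∂_1 = 10 − 9 = 1, and the invariant factors of ∂_1 are all 1, so H_0 = Z.
  H_1: rank ker ∂_1 − rank ∂_2 = (30 − 9) − 20 = 1, and ∂_2 has invariant factor 2 > 1, so H_1 = Z ⊕ Z/2Z.
  H_2: rank ker ∂_2 − rank ∂_3 = (20 − 20) − 0 = 0, and there is no ∂_3, so H_2 = 0.

H_0 ≅ Z,  H_1 ≅ Z ⊕ Z/2Z,  H_2 = 0.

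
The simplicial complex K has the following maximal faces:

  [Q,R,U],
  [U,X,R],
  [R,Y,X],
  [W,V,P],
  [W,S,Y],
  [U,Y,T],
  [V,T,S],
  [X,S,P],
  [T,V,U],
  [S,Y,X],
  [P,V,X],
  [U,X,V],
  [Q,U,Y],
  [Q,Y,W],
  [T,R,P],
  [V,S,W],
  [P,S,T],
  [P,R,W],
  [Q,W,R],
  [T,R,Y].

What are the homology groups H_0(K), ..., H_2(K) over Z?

We work with the vertex ordering P < Q < R < S < T < U < V < W < X < Y. The simplices of K, each written with vertices in increasing order, are:

  0-simplices (10): P, Q, R, S, T, U, V, W, X, Y
  1-simplices (30): PR, PS, PT, PV, PW, PX, QR, QU, QW, QY, RT, RU, RW, RX, RY, ST, SV, SW, SX, SY, TU, TV, TY, UV, UX, UY, VW, VX, WY, XY
  2-simplices (20): PRT, PRW, PST, PSX, PVW, PVX, QRU, QRW, QUY, QWY, RTY, RUX, RXY, STV, SVW, SWY, SXY, TUV, TUY, UVX

Hence C_0 ≅ Z^10, C_1 ≅ Z^30, C_2 ≅ Z^20.

Boundary ∂_1: C_1 → C_0 is given by ∂[p,q] = [q] − [p].
As a 10×30 matrix over Z this has rank 9, with invariant factors (1,1,1,1,1,1,1,1,1).

∂_2: C_2 → C_1 sends each 2-simplex [p,q,r] to [q,r] − [p,r] + [p,q]. For instance
  ∂QRU = RU − QU + QR,
  ∂SXY = XY − SY + SX.
The 30×20 boundary matrix has rank 20 and Smith normal form diag(1,1,1,1,1,1,1,1,1,1,1,1,1,1,1,1,1,1,1,2).

Computing H_k = (kernel of ∂_k) / (image of ∂_{k+1}):

  H_0: rank C_0 − rank ∂_1 = 10 − 9 = 1, and the invariant factors of ∂_1 are all 1, so H_0 ≅ Z.
  H_1: rank ker ∂_1 − rank ∂_2 = (30 − 9) − 20 = 1, and ∂_2 has invariant factor 2 > 1, so H_1 ≅ Z ⊕ Z_2.
  H_2: rank ker ∂_2 − rank ∂_3 = (20 − 20) − 0 = 0, and there is no ∂_3, so H_2 ≅ 0.

As a check, the Euler characteristic is 10 − 30 + 20 = 0, which agrees with 1 − 1 + 0 = 0.

H_0 ≅ Z,  H_1 ≅ Z ⊕ Z_2,  H_2 = 0.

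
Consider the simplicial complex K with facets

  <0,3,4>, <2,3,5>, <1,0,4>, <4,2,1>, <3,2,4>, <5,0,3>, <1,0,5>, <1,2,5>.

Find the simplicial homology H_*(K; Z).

K has 6 vertices, 12 edges, 8 triangles.
rank ∂_0 = 0, rank ∂_1 = 5 ⇒ b_0 = 6 − 0 − 5 = 1; all invariant factors of ∂_1 are 1 so no torsion. So H_0 ≅ Z.
rank ∂_1 = 5, rank ∂_2 = 7 ⇒ b_1 = 12 − 5 − 7 = 0; all invariant factors of ∂_2 are 1 so no torsion. So H_1 ≅ 0.
rank ∂_2 = 7, rank ∂_3 = 0 ⇒ b_2 = 8 − 7 − 0 = 1. So H_2 ≅ Z.

H_0 ≅ Z,  H_1 = 0,  H_2 ≅ Z.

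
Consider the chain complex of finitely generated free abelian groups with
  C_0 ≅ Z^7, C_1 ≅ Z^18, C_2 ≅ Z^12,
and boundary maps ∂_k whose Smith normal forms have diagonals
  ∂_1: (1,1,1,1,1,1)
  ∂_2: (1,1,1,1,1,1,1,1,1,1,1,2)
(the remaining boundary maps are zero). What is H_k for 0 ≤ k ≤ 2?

H_0 ≅ Z,  H_1 ≅ Z/2Z,  H_2 = 0.

H_0: b_0 = 7 − 0 − 6 = 1; torsion from ∂_1 factors > 1: none. So H_0 ≅ Z.
H_1: b_1 = 18 − 6 − 12 = 0; torsion from ∂_2 factors > 1: [2]. So H_1 ≅ Z/2Z.
H_2: b_2 = 12 − 12 − 0 = 0; torsion from ∂_3 factors > 1: none. So H_2 ≅ 0.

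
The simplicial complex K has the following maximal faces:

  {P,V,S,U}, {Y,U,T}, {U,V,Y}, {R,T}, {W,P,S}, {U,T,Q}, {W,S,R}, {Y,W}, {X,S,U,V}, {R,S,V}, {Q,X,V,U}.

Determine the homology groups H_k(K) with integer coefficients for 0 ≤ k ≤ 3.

H_0 ≅ Z,  H_1 ≅ Z^2,  H_2 = 0,  H_3 = 0.

Fix the vertex order P < Q < R < S < T < U < V < W < X < Y and write every simplex with vertices in increasing order. Then dim K = 3 and the simplices of K are:

  0-simplices (10): P, Q, R, S, T, U, V, W, X, Y
  1-simplices (24): PS, PU, PV, PW, QT, QU, QV, QX, RS, RT, RV, RW, SU, SV, SW, SX, TU, TY, UV, UX, UY, VX, VY, WY
  2-simplices (16): PSU, PSV, PSW, PUV, QTU, QUV, QUX, QVX, RSV, RSW, SUV, SUX, SVX, TUY, UVX, UVY
  3-simplices (3): PSUV, QUVX, SUVX

so the chain groups are C_0 ≅ Z^10, C_1 ≅ Z^24, C_2 ≅ Z^16, C_3 ≅ Z^3.

The boundary map ∂_1: C_1 → C_0 is given by ∂[p,q] = [q] − [p]. For instance
  ∂PS = S − P.
The resulting 10×24 matrix has rank 9, and its Smith normal form has invariant factors (1,1,1,1,1,1,1,1,1).

The boundary map ∂_2: C_2 → C_1 acts by ∂[p,q,r] = [q,r] − [p,r] + [p,q]. For instance
  ∂SUX = UX − SX + SU,
  ∂UVY = VY − UY + UV.
The 24×16 boundary matrix has rank 13 and Smith normal form diag(1,1,1,1,1,1,1,1,1,1,1,1,1).

∂_3: C_3 → C_2 sends each 3-simplex σ to the alternating sum Σ_i (−1)^i (σ with its i-th vertex removed). For instance
  ∂QUVX = UVX − QVX + QUX − QUV,
  ∂SUVX = UVX − SVX + SUX − SUV.
The 16×3 boundary matrix has rank 3 and Smith normal form diag(1,1,1).

Now H_k = ker ∂_k / im ∂_{k+1}, so:

  H_0: rank C_0 − rank ∂_1 = 10 − 9 = 1, and the invariant factors of ∂_1 are all 1, so H_0 = Z.
  H_1: rank ker ∂_1 − rank ∂_2 = (24 − 9) − 13 = 2, and the invariant factors of ∂_2 are all 1, so H_1 = Z^2.
  H_2: rank ker ∂_2 − rank ∂_3 = (16 − 13) − 3 = 0, and the invariant factors of ∂_3 are all 1, so H_2 = 0.
  H_3: rank ker ∂_3 − rank ∂_4 = (3 − 3) − 0 = 0, and there is no ∂_4, so H_3 = 0.

As a check, the Euler characteristic is 10 − 24 + 16 − 3 = -1, which agrees with 1 − 2 + 0 − 0 = -1.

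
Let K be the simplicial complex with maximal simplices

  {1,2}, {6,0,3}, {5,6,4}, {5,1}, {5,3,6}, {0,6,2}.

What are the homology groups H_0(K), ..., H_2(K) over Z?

K has 7 vertices, 11 edges, 4 triangles.
rank ∂_0 = 0, rank ∂_1 = 6 ⇒ b_0 = 7 − 0 − 6 = 1; all invariant factors of ∂_1 are 1 so no torsion. So H_0 ≅ Z.
rank ∂_1 = 6, rank ∂_2 = 4 ⇒ b_1 = 11 − 6 − 4 = 1; all invariant factors of ∂_2 are 1 so no torsion. So H_1 ≅ Z.
rank ∂_2 = 4, rank ∂_3 = 0 ⇒ b_2 = 4 − 4 − 0 = 0. So H_2 ≅ 0.

H_0 = Z,  H_1 = Z,  H_2 = 0.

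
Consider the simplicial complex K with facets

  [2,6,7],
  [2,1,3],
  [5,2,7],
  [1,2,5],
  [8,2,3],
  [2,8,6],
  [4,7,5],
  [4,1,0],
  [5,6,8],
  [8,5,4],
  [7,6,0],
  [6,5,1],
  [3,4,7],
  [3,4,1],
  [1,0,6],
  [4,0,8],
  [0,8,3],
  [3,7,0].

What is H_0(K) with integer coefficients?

H_0 ≅ Z.

Order the vertices as 0 < 1 < 2 < 3 < 4 < 5 < 6 < 7 < 8. Listing each simplex with vertices in this order, K has dimension 2 with simplices:

  0-simplices (9): [0], [1], [2], [3], [4], [5], [6], [7], [8]
  1-simplices (27): (27 of them)
  2-simplices (18): [0,1,4], [0,1,6], [0,3,7], [0,3,8], [0,4,8], [0,6,7], [1,2,3], [1,2,5], [1,3,4], [1,5,6], [2,3,8], [2,5,7], [2,6,7], [2,6,8], [3,4,7], [4,5,7], [4,5,8], [5,6,8]

so the chain groups are C_0 ≅ Z^9, C_1 ≅ Z^27, C_2 ≅ Z^18.

∂_1: C_1 → C_0 is given by ∂[p,q] = [q] − [p]. For instance
  ∂[2,6] = [6] − [2].
The 9×27 boundary matrix has rank 8 and Smith normal form diag(1,1,1,1,1,1,1,1).

The boundary map ∂_2: C_2 → C_1 acts by ∂[p,q,r] = [q,r] − [p,r] + [p,q]. For instance
  ∂[1,3,4] = [3,4] − [1,4] + [1,3],
  ∂[5,6,8] = [6,8] − [5,8] + [5,6].
The 27×18 boundary matrix has rank 18 and Smith normal form diag(1,1,1,1,1,1,1,1,1,1,1,1,1,1,1,1,1,2).

Reading off H_k = ker ∂_k / im ∂_{k+1}:

  H_0: rank C_0 − rank ∂_1 = 9 − 8 = 1, and the invariant factors of ∂_1 are all 1, so H_0 ≅ Z.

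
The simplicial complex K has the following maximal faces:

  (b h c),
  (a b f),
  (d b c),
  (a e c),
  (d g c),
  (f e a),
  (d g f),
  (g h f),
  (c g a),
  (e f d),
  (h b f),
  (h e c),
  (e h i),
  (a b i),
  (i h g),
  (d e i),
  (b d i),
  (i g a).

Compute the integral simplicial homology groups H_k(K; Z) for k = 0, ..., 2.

H_0 ≅ Z,  H_1 ≅ Z^2,  H_2 ≅ Z.

We work with the vertex ordering a < b < c < d < e < f < g < h < i. The simplices of K, each written with vertices in increasing order, are:

  0-simplices (9): a, b, c, d, e, f, g, h, i
  1-simplices (27): ab, ac, ae, af, ag, ai, bc, bd, bf, bh, bi, cd, ce, cg, ch, de, df, dg, di, ef, eh, ei, fg, fh, gh, gi, hi
  2-simplices (18): abf, abi, ace, acg, aef, agi, bcd, bch, bdi, bfh, cdg, ceh, def, dei, dfg, ehi, fgh, ghi

Hence C_0 ≅ Z^9, C_1 ≅ Z^27, C_2 ≅ Z^18.

Boundary ∂_1: C_1 → C_0 sends each edge [p,q] (with p < q) to q − p. For instance
  ∂bh = h − b.
This gives a 9×27 integer matrix of rank 8; reducing to Smith normal form yields diagonal entries (1,1,1,1,1,1,1,1).

∂_2: C_2 → C_1 sends each 2-simplex [p,q,r] to [q,r] − [p,r] + [p,q]. For instance
  ∂abi = bi − ai + ab,
  ∂aef = ef − af + ae.
As a 27×18 matrix over Z this has rank 17, with invariant factors (1,1,1,1,1,1,1,1,1,1,1,1,1,1,1,1,1).

Now H_k = ker ∂_k / im ∂_{k+1}, so:

  H_0: rank C_0 − rank ∂_1 = 9 − 8 = 1, and the invariant factors of ∂_1 are all 1, so H_0 ≅ Z.
  H_1: rank ker ∂_1 − rank ∂_2 = (27 − 8) − 17 = 2, and the invariant factors of ∂_2 are all 1, so H_1 ≅ Z^2.
  H_2: rank ker ∂_2 − rank ∂_3 = (18 − 17) − 0 = 1, and there is no ∂_3, so H_2 ≅ Z.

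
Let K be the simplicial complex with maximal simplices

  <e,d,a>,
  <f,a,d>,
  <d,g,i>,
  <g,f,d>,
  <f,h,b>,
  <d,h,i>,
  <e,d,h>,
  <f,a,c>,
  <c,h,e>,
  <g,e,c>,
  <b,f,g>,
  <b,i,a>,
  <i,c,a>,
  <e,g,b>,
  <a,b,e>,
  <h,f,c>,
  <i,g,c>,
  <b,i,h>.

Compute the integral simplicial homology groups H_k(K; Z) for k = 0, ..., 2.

Take the total order a < b < c < d < e < f < g < h < i on the vertex set. Then K (dimension 2) consists of the simplices:

  0-simplices (9): a, b, c, d, e, f, g, h, i
  1-simplices (27): ab, ac, ad, ae, af, ai, be, bf, bg, bh, bi, ce, cf, cg, ch, ci, de, df, dg, dh, di, eg, eh, fg, fh, gi, hi
  2-simplices (18): abe, abi, acf, aci, ade, adf, beg, bfg, bfh, bhi, ceg, ceh, cfh, cgi, deh, dfg, dgi, dhi

giving chain groups C_0 ≅ Z^9, C_1 ≅ Z^27, C_2 ≅ Z^18.

Boundary ∂_1: C_1 → C_0 sends each edge [p,q] (with p < q) to q − p. For instance
  ∂ch = h − c.
This gives a 9×27 integer matrix of rank 8; reducing to Smith normal form yields diagonal entries (1,1,1,1,1,1,1,1).

Boundary ∂_2: C_2 → C_1 maps a triangle to the signed sum of its edges. For instance
  ∂dgi = gi − di + dg,
  ∂deh = eh − dh + de.
This gives a 27×18 integer matrix of rank 17; reducing to Smith normal form yields diagonal entries (1,1,1,1,1,1,1,1,1,1,1,1,1,1,1,1,1).

Computing H_k = (kernel of ∂_k) / (image of ∂_{k+1}):

  H_0: rank C_0 − rank ∂_1 = 9 − 8 = 1, and the invariant factors of ∂_1 are all 1, so H_0 ≅ Z.
  H_1: rank ker ∂_1 − rank ∂_2 = (27 − 8) − 17 = 2, and the invariant factors of ∂_2 are all 1, so H_1 ≅ Z^2.
  H_2: rank ker ∂_2 − rank ∂_3 = (18 − 17) − 0 = 1, and there is no ∂_3, so H_2 ≅ Z.

H_0 = Z,  H_1 = Z^2,  H_2 = Z.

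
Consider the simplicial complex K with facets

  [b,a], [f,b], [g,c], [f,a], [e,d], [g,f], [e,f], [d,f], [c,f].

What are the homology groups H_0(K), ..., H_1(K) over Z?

H_0 ≅ Z,  H_1 ≅ Z^3.

We work with the vertex ordering a < b < c < d < e < f < g. The simplices of K, each written with vertices in increasing order, are:

  0-simplices (7): a, b, c, d, e, f, g
  1-simplices (9): ab, af, bf, cf, cg, de, df, ef, fg

so the chain groups are C_0 ≅ Z^7, C_1 ≅ Z^9.

The boundary map ∂_1: C_1 → C_0 maps an edge to its endpoints' difference, ∂[p,q] = q − p.
The 7×9 boundary matrix has rank 6 and Smith normal form diag(1,1,1,1,1,1).

From H_k ≅ ker(∂_k) / im(∂_{k+1}) we obtain:

  H_0: rank C_0 − rank ∂_1 = 7 − 6 = 1, and the invariant factors of ∂_1 are all 1, so H_0 = Z.
  H_1: rank ker ∂_1 − rank ∂_2 = (9 − 6) − 0 = 3, and there is no ∂_2, so H_1 = Z^3.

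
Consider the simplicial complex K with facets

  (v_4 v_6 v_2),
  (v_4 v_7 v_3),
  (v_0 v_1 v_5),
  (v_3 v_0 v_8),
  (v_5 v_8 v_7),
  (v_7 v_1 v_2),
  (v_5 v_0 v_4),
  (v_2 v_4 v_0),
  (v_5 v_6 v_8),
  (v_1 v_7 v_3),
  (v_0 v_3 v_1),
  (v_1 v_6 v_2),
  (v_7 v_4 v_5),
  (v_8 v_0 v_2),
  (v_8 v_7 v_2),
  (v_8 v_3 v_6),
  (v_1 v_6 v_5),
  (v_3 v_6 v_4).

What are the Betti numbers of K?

b_0 = 1, b_1 = 2, b_2 = 1.

Take the total order v_0 < v_1 < v_2 < v_3 < v_4 < v_5 < v_6 < v_7 < v_8 on the vertex set. Then K (dimension 2) consists of the simplices:

  0-simplices (9): [v_0], [v_1], [v_2], [v_3], [v_4], [v_5], [v_6], [v_7], [v_8]
  1-simplices (27): (27 of them)
  2-simplices (18): (18 of them)

giving chain groups C_0 ≅ Z^9, C_1 ≅ Z^27, C_2 ≅ Z^18.

The boundary map ∂_1: C_1 → C_0 sends each edge [p,q] (with p < q) to q − p. For instance
  ∂[v_1,v_5] = [v_5] − [v_1].
The 9×27 boundary matrix has rank 8 and Smith normal form diag(1,1,1,1,1,1,1,1).

Boundary ∂_2: C_2 → C_1 maps a triangle to the signed sum of its edges. For instance
  ∂[v_0,v_2,v_4] = [v_2,v_4] − [v_0,v_4] + [v_0,v_2],
  ∂[v_2,v_4,v_6] = [v_4,v_6] − [v_2,v_6] + [v_2,v_4].
The 27×18 boundary matrix has rank 17 and Smith normal form diag(1,1,1,1,1,1,1,1,1,1,1,1,1,1,1,1,1).

Reading off H_k = ker ∂_k / im ∂_{k+1}:

  H_0: rank C_0 − rank ∂_1 = 9 − 8 = 1, and the invariant factors of ∂_1 are all 1, so H_0 = Z.
  H_1: rank ker ∂_1 − rank ∂_2 = (27 − 8) − 17 = 2, and the invariant factors of ∂_2 are all 1, so H_1 = Z^2.
  H_2: rank ker ∂_2 − rank ∂_3 = (18 − 17) − 0 = 1, and there is no ∂_3, so H_2 = Z.

As a check, the Euler characteristic is 9 − 27 + 18 = 0, which agrees with 1 − 2 + 1 = 0.

Hence the Betti numbers are b_0 = 1, b_1 = 2, b_2 = 1.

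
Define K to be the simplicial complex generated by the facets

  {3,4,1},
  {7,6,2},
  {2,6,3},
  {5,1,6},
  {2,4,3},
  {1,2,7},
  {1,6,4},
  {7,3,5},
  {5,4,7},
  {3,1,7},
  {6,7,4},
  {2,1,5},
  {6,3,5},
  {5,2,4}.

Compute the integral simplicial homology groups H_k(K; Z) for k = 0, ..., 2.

H_0 = Z,  H_1 = Z^2,  H_2 = Z.

K has 7 vertices, 21 edges, 14 triangles.
rank ∂_0 = 0, rank ∂_1 = 6 ⇒ b_0 = 7 − 0 − 6 = 1; all invariant factors of ∂_1 are 1 so no torsion. So H_0 ≅ Z.
rank ∂_1 = 6, rank ∂_2 = 13 ⇒ b_1 = 21 − 6 − 13 = 2; all invariant factors of ∂_2 are 1 so no torsion. So H_1 ≅ Z^2.
rank ∂_2 = 13, rank ∂_3 = 0 ⇒ b_2 = 14 − 13 − 0 = 1. So H_2 ≅ Z.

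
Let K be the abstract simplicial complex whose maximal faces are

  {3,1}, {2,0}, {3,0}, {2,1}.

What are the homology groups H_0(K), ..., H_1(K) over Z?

H_0 ≅ Z,  H_1 ≅ Z.

We work with the vertex ordering 0 < 1 < 2 < 3. The simplices of K, each written with vertices in increasing order, are:

  0-simplices (4): [0], [1], [2], [3]
  1-simplices (4): [0,2], [0,3], [1,2], [1,3]

giving chain groups C_0 ≅ Z^4, C_1 ≅ Z^4.

Boundary ∂_1: C_1 → C_0 sends each edge [p,q] (with p < q) to q − p.
This gives a 4×4 integer matrix of rank 3; reducing to Smith normal form yields diagonal entries (1,1,1).

From H_k ≅ ker(∂_k) / im(∂_{k+1}) we obtain:

  H_0: rank C_0 − rank ∂_1 = 4 − 3 = 1, and the invariant factors of ∂_1 are all 1, so H_0 = Z.
  H_1: rank ker ∂_1 − rank ∂_2 = (4 − 3) − 0 = 1, and there is no ∂_2, so H_1 = Z.

As a check, the Euler characteristic is 4 − 4 = 0, which agrees with 1 − 1 = 0.
(K is a triangulation of the circle S^1.)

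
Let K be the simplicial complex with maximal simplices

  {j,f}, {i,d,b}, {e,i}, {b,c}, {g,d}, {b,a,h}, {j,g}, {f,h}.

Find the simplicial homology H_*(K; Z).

H_0 ≅ Z,  H_1 ≅ Z,  H_2 = 0.

Take the total order a < b < c < d < e < f < g < h < i < j on the vertex set. Then K (dimension 2) consists of the simplices:

  0-simplices (10): a, b, c, d, e, f, g, h, i, j
  1-simplices (12): ab, ah, bc, bd, bh, bi, dg, di, ei, fh, fj, gj
  2-simplices (2): abh, bdi

giving chain groups C_0 ≅ Z^10, C_1 ≅ Z^12, C_2 ≅ Z^2.

Boundary ∂_1: C_1 → C_0 maps an edge to its endpoints' difference, ∂[p,q] = q − p.
The 10×12 boundary matrix has rank 9 and Smith normal form diag(1,1,1,1,1,1,1,1,1).

The boundary map ∂_2: C_2 → C_1 sends each 2-simplex [p,q,r] to [q,r] − [p,r] + [p,q]. For instance
  ∂bdi = di − bi + bd,
  ∂abh = bh − ah + ab.
The resulting 12×2 matrix has rank 2, and its Smith normal form has invariant factors (1,1).

Now H_k = ker ∂_k / im ∂_{k+1}, so:

  H_0: rank C_0 − rank ∂_1 = 10 − 9 = 1, and the invariant factors of ∂_1 are all 1, so H_0 = Z.
  H_1: rank ker ∂_1 − rank ∂_2 = (12 − 9) − 2 = 1, and the invariant factors of ∂_2 are all 1, so H_1 = Z.
  H_2: rank ker ∂_2 − rank ∂_3 = (2 − 2) − 0 = 0, and there is no ∂_3, so H_2 = 0.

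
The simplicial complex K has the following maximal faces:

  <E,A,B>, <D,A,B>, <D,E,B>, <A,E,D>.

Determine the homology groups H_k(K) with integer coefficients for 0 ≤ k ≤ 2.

Fix the vertex order A < B < D < E and write every simplex with vertices in increasing order. Then dim K = 2 and the simplices of K are:

  0-simplices (4): A, B, D, E
  1-simplices (6): AB, AD, AE, BD, BE, DE
  2-simplices (4): ABD, ABE, ADE, BDE

Hence C_0 ≅ Z^4, C_1 ≅ Z^6, C_2 ≅ Z^4.

∂_1: C_1 → C_0 sends each edge [p,q] (with p < q) to q − p. For instance
  ∂DE = E − D.
The resulting 4×6 matrix has rank 3, and its Smith normal form has invariant factors (1,1,1).

The boundary map ∂_2: C_2 → C_1 maps a triangle to the signed sum of its edges. For instance
  ∂BDE = DE − BE + BD,
  ∂ADE = DE − AE + AD.
This gives a 6×4 integer matrix of rank 3; reducing to Smith normal form yields diagonal entries (1,1,1).

Computing H_k = (kernel of ∂_k) / (image of ∂_{k+1}):

  H_0: rank C_0 − rank ∂_1 = 4 − 3 = 1, and the invariant factors of ∂_1 are all 1, so H_0 = Z.
  H_1: rank ker ∂_1 − rank ∂_2 = (6 − 3) − 3 = 0, and the invariant factors of ∂_2 are all 1, so H_1 = 0.
  H_2: rank ker ∂_2 − rank ∂_3 = (4 − 3) − 0 = 1, and there is no ∂_3, so H_2 = Z.

H_0 ≅ Z,  H_1 = 0,  H_2 ≅ Z.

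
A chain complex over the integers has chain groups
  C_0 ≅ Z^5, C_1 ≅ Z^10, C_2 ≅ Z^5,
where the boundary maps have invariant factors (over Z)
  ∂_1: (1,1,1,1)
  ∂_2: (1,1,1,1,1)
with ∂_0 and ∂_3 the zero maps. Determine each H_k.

H_0: b_0 = 5 − 0 − 4 = 1; torsion from ∂_1 factors > 1: none. So H_0 ≅ Z.
H_1: b_1 = 10 − 4 − 5 = 1; torsion from ∂_2 factors > 1: none. So H_1 ≅ Z.
H_2: b_2 = 5 − 5 − 0 = 0; torsion from ∂_3 factors > 1: none. So H_2 ≅ 0.

H_0 ≅ Z,  H_1 ≅ Z,  H_2 = 0.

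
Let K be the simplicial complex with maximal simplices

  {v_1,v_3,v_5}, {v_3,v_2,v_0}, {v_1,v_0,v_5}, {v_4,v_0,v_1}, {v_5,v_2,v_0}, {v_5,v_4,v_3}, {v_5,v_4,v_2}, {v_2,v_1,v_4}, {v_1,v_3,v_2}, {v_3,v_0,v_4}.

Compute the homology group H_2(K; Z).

H_2 ≅ 0.

Order the vertices as v_0 < v_1 < v_2 < v_3 < v_4 < v_5. Listing each simplex with vertices in this order, K has dimension 2 with simplices:

  0-simplices (6): [v_0], [v_1], [v_2], [v_3], [v_4], [v_5]
  1-simplices (15): (15 of them)
  2-simplices (10): [v_0,v_1,v_4], [v_0,v_1,v_5], [v_0,v_2,v_3], [v_0,v_2,v_5], [v_0,v_3,v_4], [v_1,v_2,v_3], [v_1,v_2,v_4], [v_1,v_3,v_5], [v_2,v_4,v_5], [v_3,v_4,v_5]

Hence C_0 ≅ Z^6, C_1 ≅ Z^15, C_2 ≅ Z^10.

Boundary ∂_1: C_1 → C_0 maps an edge to its endpoints' difference, ∂[p,q] = q − p. For instance
  ∂[v_1,v_3] = [v_3] − [v_1].
The 6×15 boundary matrix has rank 5 and Smith normal form diag(1,1,1,1,1).

∂_2: C_2 → C_1 sends each 2-simplex [p,q,r] to [q,r] − [p,r] + [p,q]. For instance
  ∂[v_1,v_2,v_4] = [v_2,v_4] − [v_1,v_4] + [v_1,v_2],
  ∂[v_0,v_2,v_3] = [v_2,v_3] − [v_0,v_3] + [v_0,v_2].
As a 15×10 matrix over Z this has rank 10, with invariant factors (1,1,1,1,1,1,1,1,1,2).

Now H_k = ker ∂_k / im ∂_{k+1}, so:

  H_2: rank ker ∂_2 − rank ∂_3 = (10 − 10) − 0 = 0, and there is no ∂_3, so H_2 ≅ 0.

(K is a triangulation of the real projective plane RP^2.)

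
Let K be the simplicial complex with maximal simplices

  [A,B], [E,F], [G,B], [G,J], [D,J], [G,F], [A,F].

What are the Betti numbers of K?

b_0 = 1, b_1 = 1.

Take the total order A < B < D < E < F < G < J on the vertex set. Then K (dimension 1) consists of the simplices:

  0-simplices (7): A, B, D, E, F, G, J
  1-simplices (7): AB, AF, BG, DJ, EF, FG, GJ

giving chain groups C_0 ≅ Z^7, C_1 ≅ Z^7.

Boundary ∂_1: C_1 → C_0 maps an edge to its endpoints' difference, ∂[p,q] = q − p. For instance
  ∂AF = F − A.
As a 7×7 matrix over Z this has rank 6, with invariant factors (1,1,1,1,1,1).

Now H_k = ker ∂_k / im ∂_{k+1}, so:

  H_0: rank C_0 − rank ∂_1 = 7 − 6 = 1, and the invariant factors of ∂_1 are all 1, so H_0 ≅ Z.
  H_1: rank ker ∂_1 − rank ∂_2 = (7 − 6) − 0 = 1, and there is no ∂_2, so H_1 ≅ Z.

Hence the Betti numbers are b_0 = 1, b_1 = 1.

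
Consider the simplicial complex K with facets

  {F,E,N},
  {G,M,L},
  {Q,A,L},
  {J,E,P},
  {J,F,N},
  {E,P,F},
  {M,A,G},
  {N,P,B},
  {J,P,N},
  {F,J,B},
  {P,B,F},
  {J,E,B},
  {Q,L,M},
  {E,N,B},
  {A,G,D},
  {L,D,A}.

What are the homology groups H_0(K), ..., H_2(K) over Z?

H_0 = Z^2,  H_1 = Z ⊕ Z/2,  H_2 = 0.

Order the vertices as A < B < D < E < F < G < J < L < M < N < P < Q. Listing each simplex with vertices in this order, K has dimension 2 with simplices:

  0-simplices (12): A, B, D, E, F, G, J, L, M, N, P, Q
  1-simplices (27): AD, AG, AL, AM, AQ, BE, BF, BJ, BN, BP, DG, DL, EF, EJ, EN, EP, FJ, FN, FP, GL, GM, JN, JP, LM, LQ, MQ, NP
  2-simplices (16): ADG, ADL, AGM, ALQ, BEJ, BEN, BFJ, BFP, BNP, EFN, EFP, EJP, FJN, GLM, JNP, LMQ

Hence C_0 ≅ Z^12, C_1 ≅ Z^27, C_2 ≅ Z^16.

∂_1: C_1 → C_0 maps an edge to its endpoints' difference, ∂[p,q] = q − p. For instance
  ∂DL = L − D.
As a 12×27 matrix over Z this has rank 10, with invariant factors (1,1,1,1,1,1,1,1,1,1).

Boundary ∂_2: C_2 → C_1 sends each 2-simplex [p,q,r] to [q,r] − [p,r] + [p,q]. For instance
  ∂FJN = JN − FN + FJ,
  ∂EJP = JP − EP + EJ.
As a 27×16 matrix over Z this has rank 16, with invariant factors (1,1,1,1,1,1,1,1,1,1,1,1,1,1,1,2).

From H_k ≅ ker(∂_k) / im(∂_{k+1}) we obtain:

  H_0: rank C_0 − rank ∂_1 = 12 − 10 = 2, and the invariant factors of ∂_1 are all 1, so H_0 = Z^2.
  H_1: rank ker ∂_1 − rank ∂_2 = (27 − 10) − 16 = 1, and ∂_2 has invariant factor 2 > 1, so H_1 = Z ⊕ Z/2.
  H_2: rank ker ∂_2 − rank ∂_3 = (16 − 16) − 0 = 0, and there is no ∂_3, so H_2 = 0.

(K is a triangulation of the disjoint union of the real projective plane RP^2 and the cylinder S^1 x I.)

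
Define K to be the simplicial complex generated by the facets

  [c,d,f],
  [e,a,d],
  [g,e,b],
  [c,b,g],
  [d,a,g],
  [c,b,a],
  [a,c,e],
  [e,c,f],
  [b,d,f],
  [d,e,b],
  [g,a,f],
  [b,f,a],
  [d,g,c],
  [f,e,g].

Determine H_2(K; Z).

H_2 ≅ Z.

K has 7 vertices, 21 edges, 14 triangles.
rank ∂_2 = 13, rank ∂_3 = 0 ⇒ b_2 = 14 − 13 − 0 = 1. So H_2 ≅ Z.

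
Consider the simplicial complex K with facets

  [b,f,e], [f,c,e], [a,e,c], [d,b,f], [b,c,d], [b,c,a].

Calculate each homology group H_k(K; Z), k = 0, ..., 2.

We work with the vertex ordering a < b < c < d < e < f. The simplices of K, each written with vertices in increasing order, are:

  0-simplices (6): a, b, c, d, e, f
  1-simplices (12): ab, ac, ae, bc, bd, be, bf, cd, ce, cf, df, ef
  2-simplices (6): abc, ace, bcd, bdf, bef, cef

giving chain groups C_0 ≅ Z^6, C_1 ≅ Z^12, C_2 ≅ Z^6.

The boundary map ∂_1: C_1 → C_0 is given by ∂[p,q] = [q] − [p].
The resulting 6×12 matrix has rank 5, and its Smith normal form has invariant factors (1,1,1,1,1).

∂_2: C_2 → C_1 acts by ∂[p,q,r] = [q,r] − [p,r] + [p,q]. For instance
  ∂bef = ef − bf + be,
  ∂bcd = cd − bd + bc.
The resulting 12×6 matrix has rank 6, and its Smith normal form has invariant factors (1,1,1,1,1,1).

Now H_k = ker ∂_k / im ∂_{k+1}, so:

  H_0: rank C_0 − rank ∂_1 = 6 − 5 = 1, and the invariant factors of ∂_1 are all 1, so H_0 ≅ Z.
  H_1: rank ker ∂_1 − rank ∂_2 = (12 − 5) − 6 = 1, and the invariant factors of ∂_2 are all 1, so H_1 ≅ Z.
  H_2: rank ker ∂_2 − rank ∂_3 = (6 − 6) − 0 = 0, and there is no ∂_3, so H_2 ≅ 0.

As a check, the Euler characteristic is 6 − 12 + 6 = 0, which agrees with 1 − 1 + 0 = 0.

H_0 = Z,  H_1 = Z,  H_2 = 0.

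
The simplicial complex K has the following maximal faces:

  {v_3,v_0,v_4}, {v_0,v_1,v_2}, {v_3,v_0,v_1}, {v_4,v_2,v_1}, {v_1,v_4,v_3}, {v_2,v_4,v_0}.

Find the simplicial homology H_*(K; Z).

H_0 ≅ Z,  H_1 = 0,  H_2 ≅ Z.

Take the total order v_0 < v_1 < v_2 < v_3 < v_4 on the vertex set. Then K (dimension 2) consists of the simplices:

  0-simplices (5): [v_0], [v_1], [v_2], [v_3], [v_4]
  1-simplices (9): [v_0,v_1], [v_0,v_2], [v_0,v_3], [v_0,v_4], [v_1,v_2], [v_1,v_3], [v_1,v_4], [v_2,v_4], [v_3,v_4]
  2-simplices (6): [v_0,v_1,v_2], [v_0,v_1,v_3], [v_0,v_2,v_4], [v_0,v_3,v_4], [v_1,v_2,v_4], [v_1,v_3,v_4]

Hence C_0 ≅ Z^5, C_1 ≅ Z^9, C_2 ≅ Z^6.

Boundary ∂_1: C_1 → C_0 sends each edge [p,q] (with p < q) to q − p.
This gives a 5×9 integer matrix of rank 4; reducing to Smith normal form yields diagonal entries (1,1,1,1).

∂_2: C_2 → C_1 sends each 2-simplex [p,q,r] to [q,r] − [p,r] + [p,q]. For instance
  ∂[v_0,v_1,v_2] = [v_1,v_2] − [v_0,v_2] + [v_0,v_1],
  ∂[v_0,v_2,v_4] = [v_2,v_4] − [v_0,v_4] + [v_0,v_2].
As a 9×6 matrix over Z this has rank 5, with invariant factors (1,1,1,1,1).

Reading off H_k = ker ∂_k / im ∂_{k+1}:

  H_0: rank C_0 − rank ∂_1 = 5 − 4 = 1, and the invariant factors of ∂_1 are all 1, so H_0 ≅ Z.
  H_1: rank ker ∂_1 − rank ∂_2 = (9 − 4) − 5 = 0, and the invariant factors of ∂_2 are all 1, so H_1 ≅ 0.
  H_2: rank ker ∂_2 − rank ∂_3 = (6 − 5) − 0 = 1, and there is no ∂_3, so H_2 ≅ Z.

As a check, the Euler characteristic is 5 − 9 + 6 = 2, which agrees with 1 − 0 + 1 = 2.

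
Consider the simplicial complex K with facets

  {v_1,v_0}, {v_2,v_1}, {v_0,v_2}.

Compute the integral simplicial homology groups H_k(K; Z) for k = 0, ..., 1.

We work with the vertex ordering v_0 < v_1 < v_2. The simplices of K, each written with vertices in increasing order, are:

  0-simplices (3): [v_0], [v_1], [v_2]
  1-simplices (3): [v_0,v_1], [v_0,v_2], [v_1,v_2]

so the chain groups are C_0 ≅ Z^3, C_1 ≅ Z^3.

The boundary map ∂_1: C_1 → C_0 maps an edge to its endpoints' difference, ∂[p,q] = q − p.
As a 3×3 matrix over Z this has rank 2, with invariant factors (1,1).

Reading off H_k = ker ∂_k / im ∂_{k+1}:

  H_0: rank C_0 − rank ∂_1 = 3 − 2 = 1, and the invariant factors of ∂_1 are all 1, so H_0 ≅ Z.
  H_1: rank ker ∂_1 − rank ∂_2 = (3 − 2) − 0 = 1, and there is no ∂_2, so H_1 ≅ Z.

H_0 = Z,  H_1 = Z.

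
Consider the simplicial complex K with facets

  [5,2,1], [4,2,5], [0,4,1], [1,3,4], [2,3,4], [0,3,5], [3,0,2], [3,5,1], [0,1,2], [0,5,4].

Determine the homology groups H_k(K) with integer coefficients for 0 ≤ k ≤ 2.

Order the vertices as 0 < 1 < 2 < 3 < 4 < 5. Listing each simplex with vertices in this order, K has dimension 2 with simplices:

  0-simplices (6): [0], [1], [2], [3], [4], [5]
  1-simplices (15): [0,1], [0,2], [0,3], [0,4], [0,5], [1,2], [1,3], [1,4], [1,5], [2,3], [2,4], [2,5], [3,4], [3,5], [4,5]
  2-simplices (10): [0,1,2], [0,1,4], [0,2,3], [0,3,5], [0,4,5], [1,2,5], [1,3,4], [1,3,5], [2,3,4], [2,4,5]

giving chain groups C_0 ≅ Z^6, C_1 ≅ Z^15, C_2 ≅ Z^10.

Boundary ∂_1: C_1 → C_0 sends each edge [p,q] (with p < q) to q − p. For instance
  ∂[2,5] = [5] − [2].
The 6×15 boundary matrix has rank 5 and Smith normal form diag(1,1,1,1,1).

∂_2: C_2 → C_1 acts by ∂[p,q,r] = [q,r] − [p,r] + [p,q]. For instance
  ∂[0,1,4] = [1,4] − [0,4] + [0,1],
  ∂[0,2,3] = [2,3] − [0,3] + [0,2].
The 15×10 boundary matrix has rank 10 and Smith normal form diag(1,1,1,1,1,1,1,1,1,2).

From H_k ≅ ker(∂_k) / im(∂_{k+1}) we obtain:

  H_0: rank C_0 − rank ∂_1 = 6 − 5 = 1, and the invariant factors of ∂_1 are all 1, so H_0 = Z.
  H_1: rank ker ∂_1 − rank ∂_2 = (15 − 5) − 10 = 0, and ∂_2 has invariant factor 2 > 1, so H_1 = Z/2.
  H_2: rank ker ∂_2 − rank ∂_3 = (10 − 10) − 0 = 0, and there is no ∂_3, so H_2 = 0.

As a check, the Euler characteristic is 6 − 15 + 10 = 1, which agrees with 1 − 0 + 0 = 1.

H_0 = Z,  H_1 = Z/2,  H_2 = 0.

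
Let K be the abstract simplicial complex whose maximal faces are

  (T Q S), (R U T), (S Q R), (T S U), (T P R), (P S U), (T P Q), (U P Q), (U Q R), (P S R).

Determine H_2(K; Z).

K has 6 vertices, 15 edges, 10 triangles.
rank ∂_2 = 10, rank ∂_3 = 0 ⇒ b_2 = 10 − 10 − 0 = 0. So H_2 = 0.

H_2 = 0.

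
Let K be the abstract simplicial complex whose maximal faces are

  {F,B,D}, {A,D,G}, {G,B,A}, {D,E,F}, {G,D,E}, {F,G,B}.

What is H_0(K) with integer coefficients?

H_0 ≅ Z.

Fix the vertex order A < B < D < E < F < G and write every simplex with vertices in increasing order. Then dim K = 2 and the simplices of K are:

  0-simplices (6): A, B, D, E, F, G
  1-simplices (12): AB, AD, AG, BD, BF, BG, DE, DF, DG, EF, EG, FG
  2-simplices (6): ABG, ADG, BDF, BFG, DEF, DEG

giving chain groups C_0 ≅ Z^6, C_1 ≅ Z^12, C_2 ≅ Z^6.

Boundary ∂_1: C_1 → C_0 is given by ∂[p,q] = [q] − [p]. For instance
  ∂FG = G − F.
As a 6×12 matrix over Z this has rank 5, with invariant factors (1,1,1,1,1).

∂_2: C_2 → C_1 sends each 2-simplex [p,q,r] to [q,r] − [p,r] + [p,q]. For instance
  ∂ADG = DG − AG + AD,
  ∂DEF = EF − DF + DE.
The 12×6 boundary matrix has rank 6 and Smith normal form diag(1,1,1,1,1,1).

Now H_k = ker ∂_k / im ∂_{k+1}, so:

  H_0: rank C_0 − rank ∂_1 = 6 − 5 = 1, and the invariant factors of ∂_1 are all 1, so H_0 ≅ Z.

(K is a triangulation of the cylinder S^1 x I.)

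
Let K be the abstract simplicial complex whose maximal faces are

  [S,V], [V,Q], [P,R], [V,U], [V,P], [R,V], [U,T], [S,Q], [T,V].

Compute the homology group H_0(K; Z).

H_0 = Z.

K has 7 vertices, 9 edges.
rank ∂_0 = 0, rank ∂_1 = 6 ⇒ b_0 = 7 − 0 − 6 = 1; all invariant factors of ∂_1 are 1 so no torsion. So H_0 = Z.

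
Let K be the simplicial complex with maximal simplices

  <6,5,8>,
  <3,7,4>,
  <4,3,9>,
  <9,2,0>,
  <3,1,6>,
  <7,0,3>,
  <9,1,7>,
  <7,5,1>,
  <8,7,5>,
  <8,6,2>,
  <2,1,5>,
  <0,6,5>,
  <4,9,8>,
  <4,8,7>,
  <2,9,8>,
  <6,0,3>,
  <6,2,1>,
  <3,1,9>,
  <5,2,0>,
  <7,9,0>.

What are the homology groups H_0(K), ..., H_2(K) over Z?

H_0 ≅ Z,  H_1 ≅ Z × Z/2,  H_2 = 0.

Take the total order 0 < 1 < 2 < 3 < 4 < 5 < 6 < 7 < 8 < 9 on the vertex set. Then K (dimension 2) consists of the simplices:

  0-simplices (10): [0], [1], [2], [3], [4], [5], [6], [7], [8], [9]
  1-simplices (30): (30 of them)
  2-simplices (20): (20 of them)

Hence C_0 ≅ Z^10, C_1 ≅ Z^30, C_2 ≅ Z^20.

The boundary map ∂_1: C_1 → C_0 maps an edge to its endpoints' difference, ∂[p,q] = q − p. For instance
  ∂[5,7] = [7] − [5].
The resulting 10×30 matrix has rank 9, and its Smith normal form has invariant factors (1,1,1,1,1,1,1,1,1).

The boundary map ∂_2: C_2 → C_1 acts by ∂[p,q,r] = [q,r] − [p,r] + [p,q]. For instance
  ∂[0,7,9] = [7,9] − [0,9] + [0,7],
  ∂[0,3,7] = [3,7] − [0,7] + [0,3].
As a 30×20 matrix over Z this has rank 20, with invariant factors (1,1,1,1,1,1,1,1,1,1,1,1,1,1,1,1,1,1,1,2).

Now H_k = ker ∂_k / im ∂_{k+1}, so:

  H_0: rank C_0 − rank ∂_1 = 10 − 9 = 1, and the invariant factors of ∂_1 are all 1, so H_0 = Z.
  H_1: rank ker ∂_1 − rank ∂_2 = (30 − 9) − 20 = 1, and ∂_2 has invariant factor 2 > 1, so H_1 = Z × Z/2.
  H_2: rank ker ∂_2 − rank ∂_3 = (20 − 20) − 0 = 0, and there is no ∂_3, so H_2 = 0.

As a check, the Euler characteristic is 10 − 30 + 20 = 0, which agrees with 1 − 1 + 0 = 0.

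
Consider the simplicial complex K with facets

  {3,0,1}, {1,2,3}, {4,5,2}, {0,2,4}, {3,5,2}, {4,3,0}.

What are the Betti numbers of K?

K has 6 vertices, 12 edges, 6 triangles.
rank ∂_0 = 0, rank ∂_1 = 5 ⇒ b_0 = 6 − 0 − 5 = 1; all invariant factors of ∂_1 are 1 so no torsion. So H_0 ≅ Z.
rank ∂_1 = 5, rank ∂_2 = 6 ⇒ b_1 = 12 − 5 − 6 = 1; all invariant factors of ∂_2 are 1 so no torsion. So H_1 ≅ Z.
rank ∂_2 = 6, rank ∂_3 = 0 ⇒ b_2 = 6 − 6 − 0 = 0. So H_2 ≅ 0.

b_0 = 1, b_1 = 1, b_2 = 0.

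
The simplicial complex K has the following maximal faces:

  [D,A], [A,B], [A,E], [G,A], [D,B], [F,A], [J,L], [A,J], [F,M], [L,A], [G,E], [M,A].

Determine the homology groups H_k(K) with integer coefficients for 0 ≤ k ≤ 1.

We work with the vertex ordering A < B < D < E < F < G < J < L < M. The simplices of K, each written with vertices in increasing order, are:

  0-simplices (9): A, B, D, E, F, G, J, L, M
  1-simplices (12): AB, AD, AE, AF, AG, AJ, AL, AM, BD, EG, FM, JL

so the chain groups are C_0 ≅ Z^9, C_1 ≅ Z^12.

Boundary ∂_1: C_1 → C_0 sends each edge [p,q] (with p < q) to q − p.
As a 9×12 matrix over Z this has rank 8, with invariant factors (1,1,1,1,1,1,1,1).

Now H_k = ker ∂_k / im ∂_{k+1}, so:

  H_0: rank C_0 − rank ∂_1 = 9 − 8 = 1, and the invariant factors of ∂_1 are all 1, so H_0 ≅ Z.
  H_1: rank ker ∂_1 − rank ∂_2 = (12 − 8) − 0 = 4, and there is no ∂_2, so H_1 ≅ Z^4.

H_0 = Z,  H_1 = Z^4.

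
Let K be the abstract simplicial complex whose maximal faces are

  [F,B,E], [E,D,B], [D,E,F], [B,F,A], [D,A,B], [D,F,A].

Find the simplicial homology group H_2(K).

H_2 ≅ Z.

Take the total order A < B < D < E < F on the vertex set. Then K (dimension 2) consists of the simplices:

  0-simplices (5): A, B, D, E, F
  1-simplices (9): AB, AD, AF, BD, BE, BF, DE, DF, EF
  2-simplices (6): ABD, ABF, ADF, BDE, BEF, DEF

Hence C_0 ≅ Z^5, C_1 ≅ Z^9, C_2 ≅ Z^6.

∂_1: C_1 → C_0 sends each edge [p,q] (with p < q) to q − p.
The resulting 5×9 matrix has rank 4, and its Smith normal form has invariant factors (1,1,1,1).

Boundary ∂_2: C_2 → C_1 acts by ∂[p,q,r] = [q,r] − [p,r] + [p,q]. For instance
  ∂ADF = DF − AF + AD,
  ∂ABF = BF − AF + AB.
The 9×6 boundary matrix has rank 5 and Smith normal form diag(1,1,1,1,1).

From H_k ≅ ker(∂_k) / im(∂_{k+1}) we obtain:

  H_2: rank ker ∂_2 − rank ∂_3 = (6 − 5) − 0 = 1, and there is no ∂_3, so H_2 = Z.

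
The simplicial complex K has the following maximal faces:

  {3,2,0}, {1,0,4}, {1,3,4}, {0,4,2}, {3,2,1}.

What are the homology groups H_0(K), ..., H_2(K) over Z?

H_0 = Z,  H_1 = Z,  H_2 = 0.

We work with the vertex ordering 0 < 1 < 2 < 3 < 4. The simplices of K, each written with vertices in increasing order, are:

  0-simplices (5): [0], [1], [2], [3], [4]
  1-simplices (10): [0,1], [0,2], [0,3], [0,4], [1,2], [1,3], [1,4], [2,3], [2,4], [3,4]
  2-simplices (5): [0,1,4], [0,2,3], [0,2,4], [1,2,3], [1,3,4]

giving chain groups C_0 ≅ Z^5, C_1 ≅ Z^10, C_2 ≅ Z^5.

∂_1: C_1 → C_0 sends each edge [p,q] (with p < q) to q − p.
As a 5×10 matrix over Z this has rank 4, with invariant factors (1,1,1,1).

Boundary ∂_2: C_2 → C_1 acts by ∂[p,q,r] = [q,r] − [p,r] + [p,q]. For instance
  ∂[0,2,4] = [2,4] − [0,4] + [0,2],
  ∂[0,1,4] = [1,4] − [0,4] + [0,1].
This gives a 10×5 integer matrix of rank 5; reducing to Smith normal form yields diagonal entries (1,1,1,1,1).

Now H_k = ker ∂_k / im ∂_{k+1}, so:

  H_0: rank C_0 − rank ∂_1 = 5 − 4 = 1, and the invariant factors of ∂_1 are all 1, so H_0 = Z.
  H_1: rank ker ∂_1 − rank ∂_2 = (10 − 4) − 5 = 1, and the invariant factors of ∂_2 are all 1, so H_1 = Z.
  H_2: rank ker ∂_2 − rank ∂_3 = (5 − 5) − 0 = 0, and there is no ∂_3, so H_2 = 0.

(K is a triangulation of the Möbius band.)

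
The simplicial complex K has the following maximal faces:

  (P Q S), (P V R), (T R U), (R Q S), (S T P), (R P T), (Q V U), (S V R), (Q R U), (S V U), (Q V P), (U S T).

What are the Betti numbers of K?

Order the vertices as P < Q < R < S < T < U < V. Listing each simplex with vertices in this order, K has dimension 2 with simplices:

  0-simplices (7): P, Q, R, S, T, U, V
  1-simplices (18): PQ, PR, PS, PT, PV, QR, QS, QU, QV, RS, RT, RU, RV, ST, SU, SV, TU, UV
  2-simplices (12): PQS, PQV, PRT, PRV, PST, QRS, QRU, QUV, RSV, RTU, STU, SUV

Hence C_0 ≅ Z^7, C_1 ≅ Z^18, C_2 ≅ Z^12.

Boundary ∂_1: C_1 → C_0 sends each edge [p,q] (with p < q) to q − p. For instance
  ∂SU = U − S.
As a 7×18 matrix over Z this has rank 6, with invariant factors (1,1,1,1,1,1).

Boundary ∂_2: C_2 → C_1 maps a triangle to the signed sum of its edges. For instance
  ∂SUV = UV − SV + SU,
  ∂QUV = UV − QV + QU.
The resulting 18×12 matrix has rank 12, and its Smith normal form has invariant factors (1,1,1,1,1,1,1,1,1,1,1,2).

Reading off H_k = ker ∂_k / im ∂_{k+1}:

  H_0: rank C_0 − rank ∂_1 = 7 − 6 = 1, and the invariant factors of ∂_1 are all 1, so H_0 = Z.
  H_1: rank ker ∂_1 − rank ∂_2 = (18 − 6) − 12 = 0, and ∂_2 has invariant factor 2 > 1, so H_1 = Z/2Z.
  H_2: rank ker ∂_2 − rank ∂_3 = (12 − 12) − 0 = 0, and there is no ∂_3, so H_2 = 0.

Hence the Betti numbers are b_0 = 1, b_1 = 0, b_2 = 0.

b_0 = 1, b_1 = 0, b_2 = 0.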